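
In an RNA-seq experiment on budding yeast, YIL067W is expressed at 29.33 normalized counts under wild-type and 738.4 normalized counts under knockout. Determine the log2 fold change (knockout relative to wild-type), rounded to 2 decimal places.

Fold change = 738.4 / 29.33 = 25.1756
log2(25.1756) = 4.654

4.65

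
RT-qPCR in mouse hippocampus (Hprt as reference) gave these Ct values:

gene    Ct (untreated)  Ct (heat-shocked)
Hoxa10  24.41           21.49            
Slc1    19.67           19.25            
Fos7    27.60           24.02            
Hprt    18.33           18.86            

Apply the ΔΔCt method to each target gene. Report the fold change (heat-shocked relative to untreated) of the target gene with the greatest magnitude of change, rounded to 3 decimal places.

17.268

Hoxa10: ΔΔCt = (21.49−18.86) − (24.41−18.33) = 2.63 − 6.08 = -3.45; fold change = 2^3.45 = 10.928
Slc1: ΔΔCt = (19.25−18.86) − (19.67−18.33) = 0.39 − 1.34 = -0.95; fold change = 2^0.95 = 1.932
Fos7: ΔΔCt = (24.02−18.86) − (27.60−18.33) = 5.16 − 9.27 = -4.11; fold change = 2^4.11 = 17.268
Fos7 has the largest |ΔΔCt| = 4.11.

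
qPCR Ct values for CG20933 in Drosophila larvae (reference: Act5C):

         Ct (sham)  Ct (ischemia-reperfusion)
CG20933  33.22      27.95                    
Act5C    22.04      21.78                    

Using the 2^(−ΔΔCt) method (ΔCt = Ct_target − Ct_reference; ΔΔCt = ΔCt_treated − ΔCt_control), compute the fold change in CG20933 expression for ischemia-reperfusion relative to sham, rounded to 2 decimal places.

ΔCt(sham) = 33.220 − 22.040 = 11.180
ΔCt(ischemia-reperfusion) = 27.950 − 21.780 = 6.170
ΔΔCt = 6.170 − 11.180 = -5.010
Fold change = 2^(−(-5.010)) = 2^5.010 = 32.223

32.22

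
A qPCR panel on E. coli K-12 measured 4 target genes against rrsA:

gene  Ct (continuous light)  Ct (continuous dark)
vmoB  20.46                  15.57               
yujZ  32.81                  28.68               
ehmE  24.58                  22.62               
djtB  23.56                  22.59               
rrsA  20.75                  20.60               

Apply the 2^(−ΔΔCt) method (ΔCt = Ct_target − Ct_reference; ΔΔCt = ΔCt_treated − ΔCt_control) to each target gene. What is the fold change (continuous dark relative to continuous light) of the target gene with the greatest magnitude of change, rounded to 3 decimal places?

vmoB: ΔΔCt = (15.57−20.60) − (20.46−20.75) = -5.03 − (-0.29) = -4.74; fold change = 2^4.74 = 26.723
yujZ: ΔΔCt = (28.68−20.60) − (32.81−20.75) = 8.08 − 12.06 = -3.98; fold change = 2^3.98 = 15.780
ehmE: ΔΔCt = (22.62−20.60) − (24.58−20.75) = 2.02 − 3.83 = -1.81; fold change = 2^1.81 = 3.506
djtB: ΔΔCt = (22.59−20.60) − (23.56−20.75) = 1.99 − 2.81 = -0.82; fold change = 2^0.82 = 1.765
vmoB has the largest |ΔΔCt| = 4.74.

26.723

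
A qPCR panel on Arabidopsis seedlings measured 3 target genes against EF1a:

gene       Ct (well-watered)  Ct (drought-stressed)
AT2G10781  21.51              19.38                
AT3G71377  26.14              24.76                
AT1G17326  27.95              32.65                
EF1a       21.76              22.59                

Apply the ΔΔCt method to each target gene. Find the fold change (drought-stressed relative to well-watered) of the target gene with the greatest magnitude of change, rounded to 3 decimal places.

AT2G10781: ΔΔCt = (19.38−22.59) − (21.51−21.76) = -3.21 − (-0.25) = -2.96; fold change = 2^2.96 = 7.781
AT3G71377: ΔΔCt = (24.76−22.59) − (26.14−21.76) = 2.17 − 4.38 = -2.21; fold change = 2^2.21 = 4.627
AT1G17326: ΔΔCt = (32.65−22.59) − (27.95−21.76) = 10.06 − 6.19 = 3.87; fold change = 2^-3.87 = 0.068
AT1G17326 has the largest |ΔΔCt| = 3.87.

0.068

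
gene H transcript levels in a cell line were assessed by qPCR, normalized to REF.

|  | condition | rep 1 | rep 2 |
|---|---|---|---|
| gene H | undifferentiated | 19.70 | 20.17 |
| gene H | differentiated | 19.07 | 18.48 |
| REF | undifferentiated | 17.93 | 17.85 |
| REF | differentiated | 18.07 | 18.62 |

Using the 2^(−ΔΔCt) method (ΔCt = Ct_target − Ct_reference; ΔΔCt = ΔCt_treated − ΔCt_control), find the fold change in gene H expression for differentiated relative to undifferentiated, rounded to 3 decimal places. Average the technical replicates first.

3.063

Mean Ct: gene H undifferentiated 19.935; gene H differentiated 18.775; REF undifferentiated 17.890; REF differentiated 18.345
ΔCt(undifferentiated) = 19.935 − 17.890 = 2.045
ΔCt(differentiated) = 18.775 − 18.345 = 0.430
ΔΔCt = 0.430 − 2.045 = -1.615
Fold change = 2^(−(-1.615)) = 2^1.615 = 3.0631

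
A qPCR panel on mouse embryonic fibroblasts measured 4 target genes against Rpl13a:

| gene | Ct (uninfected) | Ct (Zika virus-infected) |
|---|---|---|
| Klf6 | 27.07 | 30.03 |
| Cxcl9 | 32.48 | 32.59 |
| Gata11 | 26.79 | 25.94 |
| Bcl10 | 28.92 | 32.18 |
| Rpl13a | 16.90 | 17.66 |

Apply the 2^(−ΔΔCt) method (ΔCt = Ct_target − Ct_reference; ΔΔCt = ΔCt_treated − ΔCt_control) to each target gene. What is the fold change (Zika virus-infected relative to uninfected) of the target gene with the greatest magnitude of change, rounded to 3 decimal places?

0.177

Klf6: ΔΔCt = (30.03−17.66) − (27.07−16.90) = 12.37 − 10.17 = 2.20; fold change = 2^-2.20 = 0.218
Cxcl9: ΔΔCt = (32.59−17.66) − (32.48−16.90) = 14.93 − 15.58 = -0.65; fold change = 2^0.65 = 1.569
Gata11: ΔΔCt = (25.94−17.66) − (26.79−16.90) = 8.28 − 9.89 = -1.61; fold change = 2^1.61 = 3.053
Bcl10: ΔΔCt = (32.18−17.66) − (28.92−16.90) = 14.52 − 12.02 = 2.50; fold change = 2^-2.50 = 0.177
Bcl10 has the largest |ΔΔCt| = 2.50.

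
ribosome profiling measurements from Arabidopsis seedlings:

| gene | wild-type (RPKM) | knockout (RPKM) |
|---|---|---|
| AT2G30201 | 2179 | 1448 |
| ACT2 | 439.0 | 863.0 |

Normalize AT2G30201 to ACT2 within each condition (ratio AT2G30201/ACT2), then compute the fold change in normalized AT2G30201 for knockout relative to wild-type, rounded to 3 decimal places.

0.338

AT2G30201/ACT2 (wild-type) = 2179 / 439.0 = 4.9636
AT2G30201/ACT2 (knockout) = 1448 / 863.0 = 1.6779
Fold change = 1.6779 / 4.9636 = 0.3380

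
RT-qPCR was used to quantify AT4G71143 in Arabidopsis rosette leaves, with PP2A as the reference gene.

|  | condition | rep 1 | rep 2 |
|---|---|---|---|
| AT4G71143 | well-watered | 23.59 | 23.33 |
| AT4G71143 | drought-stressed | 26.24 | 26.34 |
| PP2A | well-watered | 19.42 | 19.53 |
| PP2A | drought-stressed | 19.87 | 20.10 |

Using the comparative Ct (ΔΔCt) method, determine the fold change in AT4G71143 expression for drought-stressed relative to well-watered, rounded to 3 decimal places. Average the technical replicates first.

0.200

Mean Ct: AT4G71143 well-watered 23.460; AT4G71143 drought-stressed 26.290; PP2A well-watered 19.475; PP2A drought-stressed 19.985
ΔCt(well-watered) = 23.460 − 19.475 = 3.985
ΔCt(drought-stressed) = 26.290 − 19.985 = 6.305
ΔΔCt = 6.305 − 3.985 = 2.320
Fold change = 2^(−2.320) = 0.2003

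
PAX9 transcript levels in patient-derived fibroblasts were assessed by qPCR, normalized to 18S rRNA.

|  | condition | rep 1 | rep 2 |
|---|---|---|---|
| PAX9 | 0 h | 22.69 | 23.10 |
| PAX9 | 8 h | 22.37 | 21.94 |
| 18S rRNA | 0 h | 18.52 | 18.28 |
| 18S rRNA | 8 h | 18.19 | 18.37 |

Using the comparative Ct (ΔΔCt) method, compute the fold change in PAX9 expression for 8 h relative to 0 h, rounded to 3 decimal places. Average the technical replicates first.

1.537

Mean Ct: PAX9 0 h 22.895; PAX9 8 h 22.155; 18S rRNA 0 h 18.400; 18S rRNA 8 h 18.280
ΔCt(0 h) = 22.895 − 18.400 = 4.495
ΔCt(8 h) = 22.155 − 18.280 = 3.875
ΔΔCt = 3.875 − 4.495 = -0.620
Fold change = 2^(−(-0.620)) = 2^0.620 = 1.5369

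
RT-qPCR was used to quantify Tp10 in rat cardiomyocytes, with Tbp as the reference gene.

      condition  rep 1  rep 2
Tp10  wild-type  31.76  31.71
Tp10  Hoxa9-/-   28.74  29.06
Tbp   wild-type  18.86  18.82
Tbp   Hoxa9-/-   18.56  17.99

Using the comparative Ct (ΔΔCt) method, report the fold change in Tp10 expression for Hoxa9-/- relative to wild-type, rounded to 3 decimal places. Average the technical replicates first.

4.823

Mean Ct: Tp10 wild-type 31.735; Tp10 Hoxa9-/- 28.900; Tbp wild-type 18.840; Tbp Hoxa9-/- 18.275
ΔCt(wild-type) = 31.735 − 18.840 = 12.895
ΔCt(Hoxa9-/-) = 28.900 − 18.275 = 10.625
ΔΔCt = 10.625 − 12.895 = -2.270
Fold change = 2^(−(-2.270)) = 2^2.270 = 4.8232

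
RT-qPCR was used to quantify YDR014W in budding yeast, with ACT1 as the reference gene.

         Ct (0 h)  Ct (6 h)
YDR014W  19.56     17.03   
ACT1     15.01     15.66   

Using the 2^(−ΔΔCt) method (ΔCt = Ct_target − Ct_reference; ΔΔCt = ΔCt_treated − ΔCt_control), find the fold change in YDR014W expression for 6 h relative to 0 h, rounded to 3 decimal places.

9.063

ΔCt(0 h) = 19.560 − 15.010 = 4.550
ΔCt(6 h) = 17.030 − 15.660 = 1.370
ΔΔCt = 1.370 − 4.550 = -3.180
Fold change = 2^(−(-3.180)) = 2^3.180 = 9.0631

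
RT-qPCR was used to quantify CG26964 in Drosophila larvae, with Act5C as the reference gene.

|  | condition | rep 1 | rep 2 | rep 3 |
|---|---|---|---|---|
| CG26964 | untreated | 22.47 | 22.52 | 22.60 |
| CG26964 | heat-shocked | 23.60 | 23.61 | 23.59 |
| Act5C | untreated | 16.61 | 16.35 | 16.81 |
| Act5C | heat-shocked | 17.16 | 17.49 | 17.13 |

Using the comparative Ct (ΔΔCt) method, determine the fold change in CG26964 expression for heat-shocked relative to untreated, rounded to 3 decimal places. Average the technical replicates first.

0.758

Mean Ct: CG26964 untreated 22.530; CG26964 heat-shocked 23.600; Act5C untreated 16.590; Act5C heat-shocked 17.260
ΔCt(untreated) = 22.530 − 16.590 = 5.940
ΔCt(heat-shocked) = 23.600 − 17.260 = 6.340
ΔΔCt = 6.340 − 5.940 = 0.400
Fold change = 2^(−0.400) = 0.7579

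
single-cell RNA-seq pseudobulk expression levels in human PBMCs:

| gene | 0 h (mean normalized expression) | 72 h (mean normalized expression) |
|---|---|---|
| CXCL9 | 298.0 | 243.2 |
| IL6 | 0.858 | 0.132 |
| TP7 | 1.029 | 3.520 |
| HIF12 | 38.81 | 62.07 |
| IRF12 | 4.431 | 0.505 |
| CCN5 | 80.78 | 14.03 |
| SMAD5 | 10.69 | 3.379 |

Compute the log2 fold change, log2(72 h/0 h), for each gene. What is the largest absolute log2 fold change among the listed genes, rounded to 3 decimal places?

log2(243.2/298.0) = -0.293  (CXCL9)
log2(0.132/0.858) = -2.700  (IL6)
log2(3.520/1.029) = 1.774  (TP7)
log2(62.07/38.81) = 0.677  (HIF12)
log2(0.505/4.431) = -3.133  (IRF12)
log2(14.03/80.78) = -2.525  (CCN5)
log2(3.379/10.69) = -1.662  (SMAD5)
The largest magnitude belongs to IRF12.

3.133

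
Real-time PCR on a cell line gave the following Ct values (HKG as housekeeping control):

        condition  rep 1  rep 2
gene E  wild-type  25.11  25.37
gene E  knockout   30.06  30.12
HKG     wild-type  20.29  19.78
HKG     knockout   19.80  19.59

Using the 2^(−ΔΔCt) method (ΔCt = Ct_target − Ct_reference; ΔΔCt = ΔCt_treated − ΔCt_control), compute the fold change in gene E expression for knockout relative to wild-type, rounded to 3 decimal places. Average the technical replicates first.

Mean Ct: gene E wild-type 25.240; gene E knockout 30.090; HKG wild-type 20.035; HKG knockout 19.695
ΔCt(wild-type) = 25.240 − 20.035 = 5.205
ΔCt(knockout) = 30.090 − 19.695 = 10.395
ΔΔCt = 10.395 − 5.205 = 5.190
Fold change = 2^(−5.190) = 0.0274

0.027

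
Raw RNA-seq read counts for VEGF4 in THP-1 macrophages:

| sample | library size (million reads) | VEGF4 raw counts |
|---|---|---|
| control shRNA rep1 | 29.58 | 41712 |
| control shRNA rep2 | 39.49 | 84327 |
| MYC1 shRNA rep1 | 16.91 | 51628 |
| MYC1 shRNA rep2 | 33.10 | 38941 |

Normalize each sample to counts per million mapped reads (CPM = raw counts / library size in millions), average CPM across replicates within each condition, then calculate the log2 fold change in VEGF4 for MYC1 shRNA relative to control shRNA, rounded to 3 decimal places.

0.255

CPM(control shRNA rep1) = 41712 / 29.58 = 1410.1420
CPM(control shRNA rep2) = 84327 / 39.49 = 2135.4014
CPM(MYC1 shRNA rep1) = 51628 / 16.91 = 3053.1047
CPM(MYC1 shRNA rep2) = 38941 / 33.10 = 1176.4653
mean CPM(control shRNA) = 1772.7717; mean CPM(MYC1 shRNA) = 2114.7850
Fold change = 2114.7850 / 1772.7717 = 1.19293
log2(1.19293) = 0.2545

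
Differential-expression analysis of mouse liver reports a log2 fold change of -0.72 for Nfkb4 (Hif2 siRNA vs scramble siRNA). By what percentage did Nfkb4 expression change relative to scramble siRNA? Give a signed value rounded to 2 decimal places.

-39.29%

Fold change = 2^(-0.72) = 0.6071
Percent change = (FC − 1) × 100% = (0.6071 − 1) × 100 = -39.29%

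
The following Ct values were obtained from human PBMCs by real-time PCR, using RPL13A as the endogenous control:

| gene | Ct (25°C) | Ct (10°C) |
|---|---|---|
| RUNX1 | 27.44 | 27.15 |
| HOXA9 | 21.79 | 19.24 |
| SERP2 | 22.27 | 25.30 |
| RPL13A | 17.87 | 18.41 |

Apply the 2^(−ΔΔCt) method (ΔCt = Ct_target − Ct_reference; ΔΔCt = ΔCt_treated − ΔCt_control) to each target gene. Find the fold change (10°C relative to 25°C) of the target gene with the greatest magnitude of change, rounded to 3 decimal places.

8.515

RUNX1: ΔΔCt = (27.15−18.41) − (27.44−17.87) = 8.74 − 9.57 = -0.83; fold change = 2^0.83 = 1.778
HOXA9: ΔΔCt = (19.24−18.41) − (21.79−17.87) = 0.83 − 3.92 = -3.09; fold change = 2^3.09 = 8.515
SERP2: ΔΔCt = (25.30−18.41) − (22.27−17.87) = 6.89 − 4.40 = 2.49; fold change = 2^-2.49 = 0.178
HOXA9 has the largest |ΔΔCt| = 3.09.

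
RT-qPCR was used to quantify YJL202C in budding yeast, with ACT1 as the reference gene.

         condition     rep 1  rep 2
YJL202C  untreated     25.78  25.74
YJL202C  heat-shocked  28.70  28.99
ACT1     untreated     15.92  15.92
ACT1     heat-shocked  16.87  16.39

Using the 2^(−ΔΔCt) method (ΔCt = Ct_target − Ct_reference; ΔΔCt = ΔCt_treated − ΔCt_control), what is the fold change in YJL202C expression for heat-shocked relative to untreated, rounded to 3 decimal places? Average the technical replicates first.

Mean Ct: YJL202C untreated 25.760; YJL202C heat-shocked 28.845; ACT1 untreated 15.920; ACT1 heat-shocked 16.630
ΔCt(untreated) = 25.760 − 15.920 = 9.840
ΔCt(heat-shocked) = 28.845 − 16.630 = 12.215
ΔΔCt = 12.215 − 9.840 = 2.375
Fold change = 2^(−2.375) = 0.1928

0.193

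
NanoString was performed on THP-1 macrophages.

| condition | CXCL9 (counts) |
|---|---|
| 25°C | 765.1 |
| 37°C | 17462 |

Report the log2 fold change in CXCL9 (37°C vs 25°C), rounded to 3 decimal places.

Fold change = 17462 / 765.1 = 22.8232
log2(22.8232) = 4.5124

4.512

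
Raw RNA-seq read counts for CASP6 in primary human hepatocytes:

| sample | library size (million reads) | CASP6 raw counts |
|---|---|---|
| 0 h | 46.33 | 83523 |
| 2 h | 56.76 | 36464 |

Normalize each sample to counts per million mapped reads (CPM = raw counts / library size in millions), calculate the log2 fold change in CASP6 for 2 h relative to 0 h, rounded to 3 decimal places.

-1.489

CPM(0 h) = 83523 / 46.33 = 1802.7844
CPM(2 h) = 36464 / 56.76 = 642.4242
Fold change = 642.4242 / 1802.7844 = 0.35635
log2(0.35635) = -1.4886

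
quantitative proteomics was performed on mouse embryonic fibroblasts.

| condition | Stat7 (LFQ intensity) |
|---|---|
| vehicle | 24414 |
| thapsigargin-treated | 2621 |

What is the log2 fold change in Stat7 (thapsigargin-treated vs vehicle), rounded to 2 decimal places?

Fold change = 2621 / 24414 = 0.1074
log2(0.1074) = -3.220

-3.22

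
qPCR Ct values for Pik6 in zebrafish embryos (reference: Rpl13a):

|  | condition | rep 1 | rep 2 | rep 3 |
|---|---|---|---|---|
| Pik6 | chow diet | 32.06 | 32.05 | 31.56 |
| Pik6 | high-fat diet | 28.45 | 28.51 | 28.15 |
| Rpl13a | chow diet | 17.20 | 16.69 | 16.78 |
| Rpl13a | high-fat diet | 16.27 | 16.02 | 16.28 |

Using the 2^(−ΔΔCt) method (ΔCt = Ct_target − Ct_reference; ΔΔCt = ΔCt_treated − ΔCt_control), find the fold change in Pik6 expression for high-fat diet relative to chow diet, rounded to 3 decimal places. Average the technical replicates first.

7.062

Mean Ct: Pik6 chow diet 31.890; Pik6 high-fat diet 28.370; Rpl13a chow diet 16.890; Rpl13a high-fat diet 16.190
ΔCt(chow diet) = 31.890 − 16.890 = 15.000
ΔCt(high-fat diet) = 28.370 − 16.190 = 12.180
ΔΔCt = 12.180 − 15.000 = -2.820
Fold change = 2^(−(-2.820)) = 2^2.820 = 7.0616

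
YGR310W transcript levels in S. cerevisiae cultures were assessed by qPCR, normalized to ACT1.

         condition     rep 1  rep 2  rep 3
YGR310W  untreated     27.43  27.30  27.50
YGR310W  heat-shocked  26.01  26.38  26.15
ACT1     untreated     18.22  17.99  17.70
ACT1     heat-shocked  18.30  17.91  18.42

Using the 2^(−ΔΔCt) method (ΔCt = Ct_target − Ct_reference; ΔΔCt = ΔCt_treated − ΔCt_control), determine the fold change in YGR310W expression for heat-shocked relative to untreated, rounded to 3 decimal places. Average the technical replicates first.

Mean Ct: YGR310W untreated 27.410; YGR310W heat-shocked 26.180; ACT1 untreated 17.970; ACT1 heat-shocked 18.210
ΔCt(untreated) = 27.410 − 17.970 = 9.440
ΔCt(heat-shocked) = 26.180 − 18.210 = 7.970
ΔΔCt = 7.970 − 9.440 = -1.470
Fold change = 2^(−(-1.470)) = 2^1.470 = 2.7702

2.770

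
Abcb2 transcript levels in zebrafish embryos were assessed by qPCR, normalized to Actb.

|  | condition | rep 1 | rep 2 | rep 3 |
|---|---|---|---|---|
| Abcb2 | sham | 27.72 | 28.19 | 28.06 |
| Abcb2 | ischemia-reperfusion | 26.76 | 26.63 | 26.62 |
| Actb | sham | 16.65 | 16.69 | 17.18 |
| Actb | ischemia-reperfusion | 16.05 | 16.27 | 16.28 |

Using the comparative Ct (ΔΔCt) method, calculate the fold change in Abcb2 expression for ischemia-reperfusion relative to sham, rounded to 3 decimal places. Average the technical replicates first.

Mean Ct: Abcb2 sham 27.990; Abcb2 ischemia-reperfusion 26.670; Actb sham 16.840; Actb ischemia-reperfusion 16.200
ΔCt(sham) = 27.990 − 16.840 = 11.150
ΔCt(ischemia-reperfusion) = 26.670 − 16.200 = 10.470
ΔΔCt = 10.470 − 11.150 = -0.680
Fold change = 2^(−(-0.680)) = 2^0.680 = 1.6021

1.602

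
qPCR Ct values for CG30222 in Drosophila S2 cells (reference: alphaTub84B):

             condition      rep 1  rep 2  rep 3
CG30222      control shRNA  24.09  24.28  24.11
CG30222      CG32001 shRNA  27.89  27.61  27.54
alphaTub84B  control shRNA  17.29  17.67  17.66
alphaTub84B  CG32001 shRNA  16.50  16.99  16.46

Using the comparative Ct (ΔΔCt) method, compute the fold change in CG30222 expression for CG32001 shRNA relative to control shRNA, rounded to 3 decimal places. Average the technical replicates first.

Mean Ct: CG30222 control shRNA 24.160; CG30222 CG32001 shRNA 27.680; alphaTub84B control shRNA 17.540; alphaTub84B CG32001 shRNA 16.650
ΔCt(control shRNA) = 24.160 − 17.540 = 6.620
ΔCt(CG32001 shRNA) = 27.680 − 16.650 = 11.030
ΔΔCt = 11.030 − 6.620 = 4.410
Fold change = 2^(−4.410) = 0.0470

0.047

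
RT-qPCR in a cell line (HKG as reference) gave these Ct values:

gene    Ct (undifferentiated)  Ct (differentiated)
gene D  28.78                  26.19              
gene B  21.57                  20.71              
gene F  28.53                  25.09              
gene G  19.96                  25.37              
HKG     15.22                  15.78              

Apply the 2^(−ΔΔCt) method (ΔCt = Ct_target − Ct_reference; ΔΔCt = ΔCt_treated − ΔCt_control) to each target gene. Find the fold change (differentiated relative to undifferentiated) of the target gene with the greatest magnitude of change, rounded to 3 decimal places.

0.035

gene D: ΔΔCt = (26.19−15.78) − (28.78−15.22) = 10.41 − 13.56 = -3.15; fold change = 2^3.15 = 8.877
gene B: ΔΔCt = (20.71−15.78) − (21.57−15.22) = 4.93 − 6.35 = -1.42; fold change = 2^1.42 = 2.676
gene F: ΔΔCt = (25.09−15.78) − (28.53−15.22) = 9.31 − 13.31 = -4.00; fold change = 2^4.00 = 16.000
gene G: ΔΔCt = (25.37−15.78) − (19.96−15.22) = 9.59 − 4.74 = 4.85; fold change = 2^-4.85 = 0.035
gene G has the largest |ΔΔCt| = 4.85.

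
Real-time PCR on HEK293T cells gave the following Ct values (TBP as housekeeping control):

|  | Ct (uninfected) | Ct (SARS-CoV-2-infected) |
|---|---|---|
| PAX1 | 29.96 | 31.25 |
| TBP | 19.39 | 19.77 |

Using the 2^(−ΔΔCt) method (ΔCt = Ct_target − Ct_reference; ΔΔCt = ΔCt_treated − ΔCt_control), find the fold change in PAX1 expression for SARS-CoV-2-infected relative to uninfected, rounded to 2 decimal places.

0.53

ΔCt(uninfected) = 29.960 − 19.390 = 10.570
ΔCt(SARS-CoV-2-infected) = 31.250 − 19.770 = 11.480
ΔΔCt = 11.480 − 10.570 = 0.910
Fold change = 2^(−0.910) = 0.532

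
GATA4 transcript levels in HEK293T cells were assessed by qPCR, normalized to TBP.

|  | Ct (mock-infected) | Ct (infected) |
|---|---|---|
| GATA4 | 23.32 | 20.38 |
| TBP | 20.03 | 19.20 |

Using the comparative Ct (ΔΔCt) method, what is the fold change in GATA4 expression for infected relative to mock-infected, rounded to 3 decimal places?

ΔCt(mock-infected) = 23.320 − 20.030 = 3.290
ΔCt(infected) = 20.380 − 19.200 = 1.180
ΔΔCt = 1.180 − 3.290 = -2.110
Fold change = 2^(−(-2.110)) = 2^2.110 = 4.3169

4.317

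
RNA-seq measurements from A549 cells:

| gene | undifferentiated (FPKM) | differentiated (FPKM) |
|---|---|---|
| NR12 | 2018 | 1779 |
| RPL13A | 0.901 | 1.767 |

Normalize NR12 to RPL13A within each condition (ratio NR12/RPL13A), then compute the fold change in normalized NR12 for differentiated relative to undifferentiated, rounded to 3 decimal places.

0.450

NR12/RPL13A (undifferentiated) = 2018 / 0.901 = 2239.7
NR12/RPL13A (differentiated) = 1779 / 1.767 = 1006.8
Fold change = 1006.8 / 2239.7 = 0.4495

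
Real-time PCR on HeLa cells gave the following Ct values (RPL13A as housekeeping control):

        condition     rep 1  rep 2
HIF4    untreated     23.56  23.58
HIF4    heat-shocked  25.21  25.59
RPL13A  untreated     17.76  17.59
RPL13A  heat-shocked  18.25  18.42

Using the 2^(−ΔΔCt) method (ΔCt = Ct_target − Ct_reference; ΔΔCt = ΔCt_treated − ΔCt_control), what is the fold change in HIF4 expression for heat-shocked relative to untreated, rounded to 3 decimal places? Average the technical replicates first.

Mean Ct: HIF4 untreated 23.570; HIF4 heat-shocked 25.400; RPL13A untreated 17.675; RPL13A heat-shocked 18.335
ΔCt(untreated) = 23.570 − 17.675 = 5.895
ΔCt(heat-shocked) = 25.400 − 18.335 = 7.065
ΔΔCt = 7.065 − 5.895 = 1.170
Fold change = 2^(−1.170) = 0.4444

0.444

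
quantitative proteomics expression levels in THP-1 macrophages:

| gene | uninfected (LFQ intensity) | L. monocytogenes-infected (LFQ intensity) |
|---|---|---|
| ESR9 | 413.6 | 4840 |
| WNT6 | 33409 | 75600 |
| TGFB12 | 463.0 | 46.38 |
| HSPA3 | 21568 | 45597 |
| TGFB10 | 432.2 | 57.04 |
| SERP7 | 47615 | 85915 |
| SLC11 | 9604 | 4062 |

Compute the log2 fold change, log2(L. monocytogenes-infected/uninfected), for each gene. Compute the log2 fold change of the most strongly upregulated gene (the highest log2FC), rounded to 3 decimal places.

log2(4840/413.6) = 3.549  (ESR9)
log2(75600/33409) = 1.178  (WNT6)
log2(46.38/463.0) = -3.319  (TGFB12)
log2(45597/21568) = 1.080  (HSPA3)
log2(57.04/432.2) = -2.922  (TGFB10)
log2(85915/47615) = 0.851  (SERP7)
log2(4062/9604) = -1.241  (SLC11)
ESR9 is most strongly upregulated.

3.549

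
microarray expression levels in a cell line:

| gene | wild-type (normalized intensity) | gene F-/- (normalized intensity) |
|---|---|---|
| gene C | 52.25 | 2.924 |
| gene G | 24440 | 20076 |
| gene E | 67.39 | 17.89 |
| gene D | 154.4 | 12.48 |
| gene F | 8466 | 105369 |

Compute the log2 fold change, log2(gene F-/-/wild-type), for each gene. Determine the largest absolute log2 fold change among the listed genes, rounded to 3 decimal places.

log2(2.924/52.25) = -4.159  (gene C)
log2(20076/24440) = -0.284  (gene G)
log2(17.89/67.39) = -1.913  (gene E)
log2(12.48/154.4) = -3.629  (gene D)
log2(105369/8466) = 3.638  (gene F)
The largest magnitude belongs to gene C.

4.159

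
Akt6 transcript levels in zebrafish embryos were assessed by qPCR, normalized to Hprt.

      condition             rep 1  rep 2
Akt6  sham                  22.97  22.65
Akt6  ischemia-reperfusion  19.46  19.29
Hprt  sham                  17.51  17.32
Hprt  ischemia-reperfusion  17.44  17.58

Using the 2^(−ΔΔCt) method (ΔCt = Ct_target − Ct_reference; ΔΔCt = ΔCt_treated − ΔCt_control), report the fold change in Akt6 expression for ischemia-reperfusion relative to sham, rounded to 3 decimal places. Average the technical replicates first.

Mean Ct: Akt6 sham 22.810; Akt6 ischemia-reperfusion 19.375; Hprt sham 17.415; Hprt ischemia-reperfusion 17.510
ΔCt(sham) = 22.810 − 17.415 = 5.395
ΔCt(ischemia-reperfusion) = 19.375 − 17.510 = 1.865
ΔΔCt = 1.865 − 5.395 = -3.530
Fold change = 2^(−(-3.530)) = 2^3.530 = 11.5514

11.551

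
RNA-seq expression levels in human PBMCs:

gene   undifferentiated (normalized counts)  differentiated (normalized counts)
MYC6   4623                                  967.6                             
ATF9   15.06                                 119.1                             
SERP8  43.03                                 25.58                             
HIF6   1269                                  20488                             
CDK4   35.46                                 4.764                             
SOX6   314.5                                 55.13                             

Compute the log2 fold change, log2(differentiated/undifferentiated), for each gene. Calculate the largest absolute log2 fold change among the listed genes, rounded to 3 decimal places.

log2(967.6/4623) = -2.256  (MYC6)
log2(119.1/15.06) = 2.983  (ATF9)
log2(25.58/43.03) = -0.750  (SERP8)
log2(20488/1269) = 4.013  (HIF6)
log2(4.764/35.46) = -2.896  (CDK4)
log2(55.13/314.5) = -2.512  (SOX6)
The largest magnitude belongs to HIF6.

4.013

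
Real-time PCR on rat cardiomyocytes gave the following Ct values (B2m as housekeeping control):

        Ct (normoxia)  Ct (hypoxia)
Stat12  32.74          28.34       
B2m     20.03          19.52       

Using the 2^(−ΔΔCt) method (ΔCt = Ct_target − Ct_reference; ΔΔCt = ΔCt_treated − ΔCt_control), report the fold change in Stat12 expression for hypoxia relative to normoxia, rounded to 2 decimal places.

14.83

ΔCt(normoxia) = 32.740 − 20.030 = 12.710
ΔCt(hypoxia) = 28.340 − 19.520 = 8.820
ΔΔCt = 8.820 − 12.710 = -3.890
Fold change = 2^(−(-3.890)) = 2^3.890 = 14.825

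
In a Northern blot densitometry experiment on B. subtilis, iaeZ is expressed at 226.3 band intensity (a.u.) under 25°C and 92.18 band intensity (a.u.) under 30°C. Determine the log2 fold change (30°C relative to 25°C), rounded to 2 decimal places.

-1.30

Fold change = 92.18 / 226.3 = 0.4073
log2(0.4073) = -1.296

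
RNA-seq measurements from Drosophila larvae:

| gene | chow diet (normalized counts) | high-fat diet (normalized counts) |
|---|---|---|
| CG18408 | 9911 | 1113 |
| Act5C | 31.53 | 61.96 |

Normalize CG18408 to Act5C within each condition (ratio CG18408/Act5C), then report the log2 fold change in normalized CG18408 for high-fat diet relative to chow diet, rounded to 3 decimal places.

-4.129

CG18408/Act5C (chow diet) = 9911 / 31.53 = 314.34
CG18408/Act5C (high-fat diet) = 1113 / 61.96 = 17.963
Fold change = 17.963 / 314.34 = 0.0571
log2(0.0571) = -4.1292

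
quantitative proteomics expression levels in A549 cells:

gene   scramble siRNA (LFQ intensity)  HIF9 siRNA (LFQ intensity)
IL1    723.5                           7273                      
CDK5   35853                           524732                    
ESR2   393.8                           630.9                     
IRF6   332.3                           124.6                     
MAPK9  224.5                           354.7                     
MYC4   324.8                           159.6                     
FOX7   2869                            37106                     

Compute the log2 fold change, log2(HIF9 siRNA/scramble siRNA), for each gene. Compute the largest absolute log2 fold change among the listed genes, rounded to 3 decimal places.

3.871

log2(7273/723.5) = 3.329  (IL1)
log2(524732/35853) = 3.871  (CDK5)
log2(630.9/393.8) = 0.680  (ESR2)
log2(124.6/332.3) = -1.415  (IRF6)
log2(354.7/224.5) = 0.660  (MAPK9)
log2(159.6/324.8) = -1.025  (MYC4)
log2(37106/2869) = 3.693  (FOX7)
The largest magnitude belongs to CDK5.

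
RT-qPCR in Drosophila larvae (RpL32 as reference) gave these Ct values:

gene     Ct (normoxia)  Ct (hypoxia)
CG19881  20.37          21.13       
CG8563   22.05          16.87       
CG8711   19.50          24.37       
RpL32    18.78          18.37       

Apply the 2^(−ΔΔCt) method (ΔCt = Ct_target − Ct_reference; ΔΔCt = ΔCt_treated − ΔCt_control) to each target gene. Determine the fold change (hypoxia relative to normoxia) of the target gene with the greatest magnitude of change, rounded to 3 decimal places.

0.026

CG19881: ΔΔCt = (21.13−18.37) − (20.37−18.78) = 2.76 − 1.59 = 1.17; fold change = 2^-1.17 = 0.444
CG8563: ΔΔCt = (16.87−18.37) − (22.05−18.78) = -1.50 − 3.27 = -4.77; fold change = 2^4.77 = 27.284
CG8711: ΔΔCt = (24.37−18.37) − (19.50−18.78) = 6.00 − 0.72 = 5.28; fold change = 2^-5.28 = 0.026
CG8711 has the largest |ΔΔCt| = 5.28.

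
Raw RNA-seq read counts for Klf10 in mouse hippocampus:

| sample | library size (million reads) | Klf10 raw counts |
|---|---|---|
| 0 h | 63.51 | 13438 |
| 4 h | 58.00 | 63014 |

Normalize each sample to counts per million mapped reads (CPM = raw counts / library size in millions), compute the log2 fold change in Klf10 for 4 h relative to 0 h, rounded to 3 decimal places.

CPM(0 h) = 13438 / 63.51 = 211.5887
CPM(4 h) = 63014 / 58.00 = 1086.4483
Fold change = 1086.4483 / 211.5887 = 5.13472
log2(5.13472) = 2.3603

2.360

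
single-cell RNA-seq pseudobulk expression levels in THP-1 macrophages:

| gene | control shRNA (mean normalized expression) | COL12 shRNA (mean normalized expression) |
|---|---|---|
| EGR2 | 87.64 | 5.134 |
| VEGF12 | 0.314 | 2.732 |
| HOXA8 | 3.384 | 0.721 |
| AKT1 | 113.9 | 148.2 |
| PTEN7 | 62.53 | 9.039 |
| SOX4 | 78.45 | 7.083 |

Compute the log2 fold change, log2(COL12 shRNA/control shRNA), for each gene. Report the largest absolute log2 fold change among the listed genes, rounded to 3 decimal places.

4.093

log2(5.134/87.64) = -4.093  (EGR2)
log2(2.732/0.314) = 3.121  (VEGF12)
log2(0.721/3.384) = -2.231  (HOXA8)
log2(148.2/113.9) = 0.380  (AKT1)
log2(9.039/62.53) = -2.790  (PTEN7)
log2(7.083/78.45) = -3.469  (SOX4)
The largest magnitude belongs to EGR2.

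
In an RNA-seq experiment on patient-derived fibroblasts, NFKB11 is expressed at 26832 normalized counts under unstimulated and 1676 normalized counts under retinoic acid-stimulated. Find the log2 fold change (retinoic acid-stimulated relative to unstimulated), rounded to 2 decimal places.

-4.00

Fold change = 1676 / 26832 = 0.0625
log2(0.0625) = -4.001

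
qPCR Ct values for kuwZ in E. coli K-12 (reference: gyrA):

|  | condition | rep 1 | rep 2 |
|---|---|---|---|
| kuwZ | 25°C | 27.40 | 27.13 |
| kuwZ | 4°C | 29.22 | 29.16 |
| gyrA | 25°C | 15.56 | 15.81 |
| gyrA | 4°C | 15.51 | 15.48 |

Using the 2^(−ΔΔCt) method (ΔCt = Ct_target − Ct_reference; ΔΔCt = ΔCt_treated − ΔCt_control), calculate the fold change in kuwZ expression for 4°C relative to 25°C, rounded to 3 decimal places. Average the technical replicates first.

Mean Ct: kuwZ 25°C 27.265; kuwZ 4°C 29.190; gyrA 25°C 15.685; gyrA 4°C 15.495
ΔCt(25°C) = 27.265 − 15.685 = 11.580
ΔCt(4°C) = 29.190 − 15.495 = 13.695
ΔΔCt = 13.695 − 11.580 = 2.115
Fold change = 2^(−2.115) = 0.2308

0.231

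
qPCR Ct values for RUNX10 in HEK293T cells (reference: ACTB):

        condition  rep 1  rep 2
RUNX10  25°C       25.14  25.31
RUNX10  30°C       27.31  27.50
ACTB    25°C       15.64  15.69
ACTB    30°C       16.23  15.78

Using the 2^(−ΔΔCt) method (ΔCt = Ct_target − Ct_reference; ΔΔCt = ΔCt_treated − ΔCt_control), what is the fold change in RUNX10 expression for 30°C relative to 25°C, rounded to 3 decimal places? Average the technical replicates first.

Mean Ct: RUNX10 25°C 25.225; RUNX10 30°C 27.405; ACTB 25°C 15.665; ACTB 30°C 16.005
ΔCt(25°C) = 25.225 − 15.665 = 9.560
ΔCt(30°C) = 27.405 − 16.005 = 11.400
ΔΔCt = 11.400 − 9.560 = 1.840
Fold change = 2^(−1.840) = 0.2793

0.279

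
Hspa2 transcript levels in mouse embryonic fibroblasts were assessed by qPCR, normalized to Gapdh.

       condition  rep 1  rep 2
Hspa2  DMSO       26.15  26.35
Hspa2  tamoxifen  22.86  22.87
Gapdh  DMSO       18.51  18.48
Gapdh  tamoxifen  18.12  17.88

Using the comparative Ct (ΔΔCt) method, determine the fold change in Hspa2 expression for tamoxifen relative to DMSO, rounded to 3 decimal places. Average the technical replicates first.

7.413

Mean Ct: Hspa2 DMSO 26.250; Hspa2 tamoxifen 22.865; Gapdh DMSO 18.495; Gapdh tamoxifen 18.000
ΔCt(DMSO) = 26.250 − 18.495 = 7.755
ΔCt(tamoxifen) = 22.865 − 18.000 = 4.865
ΔΔCt = 4.865 − 7.755 = -2.890
Fold change = 2^(−(-2.890)) = 2^2.890 = 7.4127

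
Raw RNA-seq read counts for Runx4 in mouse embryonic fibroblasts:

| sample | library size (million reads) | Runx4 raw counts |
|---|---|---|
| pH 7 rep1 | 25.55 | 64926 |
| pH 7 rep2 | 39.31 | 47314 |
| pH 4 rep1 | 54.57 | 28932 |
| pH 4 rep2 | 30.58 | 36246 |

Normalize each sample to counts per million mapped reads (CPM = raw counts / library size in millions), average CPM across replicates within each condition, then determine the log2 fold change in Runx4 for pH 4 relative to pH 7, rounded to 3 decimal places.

-1.126

CPM(pH 7 rep1) = 64926 / 25.55 = 2541.1350
CPM(pH 7 rep2) = 47314 / 39.31 = 1203.6123
CPM(pH 4 rep1) = 28932 / 54.57 = 530.1814
CPM(pH 4 rep2) = 36246 / 30.58 = 1185.2845
mean CPM(pH 7) = 1872.3737; mean CPM(pH 4) = 857.7330
Fold change = 857.7330 / 1872.3737 = 0.45810
log2(0.45810) = -1.1263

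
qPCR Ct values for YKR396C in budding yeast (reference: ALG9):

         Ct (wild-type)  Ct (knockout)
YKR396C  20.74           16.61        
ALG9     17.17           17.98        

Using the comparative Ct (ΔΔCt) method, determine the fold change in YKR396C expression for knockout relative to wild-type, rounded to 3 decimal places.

30.696

ΔCt(wild-type) = 20.740 − 17.170 = 3.570
ΔCt(knockout) = 16.610 − 17.980 = -1.370
ΔΔCt = -1.370 − 3.570 = -4.940
Fold change = 2^(−(-4.940)) = 2^4.940 = 30.6965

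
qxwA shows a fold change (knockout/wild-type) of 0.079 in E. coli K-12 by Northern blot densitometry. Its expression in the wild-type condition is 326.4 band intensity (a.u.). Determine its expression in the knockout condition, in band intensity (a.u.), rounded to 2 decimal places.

25.79

knockout expression = 326.4 × 0.079 = 25.79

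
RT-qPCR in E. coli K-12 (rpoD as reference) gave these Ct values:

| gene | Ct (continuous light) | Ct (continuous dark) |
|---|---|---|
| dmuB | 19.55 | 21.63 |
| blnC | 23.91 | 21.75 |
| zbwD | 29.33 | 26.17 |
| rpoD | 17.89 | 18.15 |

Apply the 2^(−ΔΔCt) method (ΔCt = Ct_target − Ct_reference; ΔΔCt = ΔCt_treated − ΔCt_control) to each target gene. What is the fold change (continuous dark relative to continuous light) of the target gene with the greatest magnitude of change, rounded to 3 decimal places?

dmuB: ΔΔCt = (21.63−18.15) − (19.55−17.89) = 3.48 − 1.66 = 1.82; fold change = 2^-1.82 = 0.283
blnC: ΔΔCt = (21.75−18.15) − (23.91−17.89) = 3.60 − 6.02 = -2.42; fold change = 2^2.42 = 5.352
zbwD: ΔΔCt = (26.17−18.15) − (29.33−17.89) = 8.02 − 11.44 = -3.42; fold change = 2^3.42 = 10.703
zbwD has the largest |ΔΔCt| = 3.42.

10.703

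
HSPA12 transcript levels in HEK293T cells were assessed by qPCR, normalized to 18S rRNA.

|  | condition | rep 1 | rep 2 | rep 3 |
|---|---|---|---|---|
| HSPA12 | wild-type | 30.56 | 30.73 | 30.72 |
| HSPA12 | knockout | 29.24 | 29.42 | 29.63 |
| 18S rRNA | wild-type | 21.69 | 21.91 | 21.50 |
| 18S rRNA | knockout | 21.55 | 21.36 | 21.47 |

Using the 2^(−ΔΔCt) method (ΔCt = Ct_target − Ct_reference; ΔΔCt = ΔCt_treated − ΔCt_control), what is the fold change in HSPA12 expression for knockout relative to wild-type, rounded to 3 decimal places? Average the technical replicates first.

2.000

Mean Ct: HSPA12 wild-type 30.670; HSPA12 knockout 29.430; 18S rRNA wild-type 21.700; 18S rRNA knockout 21.460
ΔCt(wild-type) = 30.670 − 21.700 = 8.970
ΔCt(knockout) = 29.430 − 21.460 = 7.970
ΔΔCt = 7.970 − 8.970 = -1.000
Fold change = 2^(−(-1.000)) = 2^1.000 = 2.0000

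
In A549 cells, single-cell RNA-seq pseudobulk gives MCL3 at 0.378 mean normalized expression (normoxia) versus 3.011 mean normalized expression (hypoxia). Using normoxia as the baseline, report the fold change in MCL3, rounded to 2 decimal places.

Fold change = 3.011 / 0.378 = 7.966
MCL3 is upregulated.

7.97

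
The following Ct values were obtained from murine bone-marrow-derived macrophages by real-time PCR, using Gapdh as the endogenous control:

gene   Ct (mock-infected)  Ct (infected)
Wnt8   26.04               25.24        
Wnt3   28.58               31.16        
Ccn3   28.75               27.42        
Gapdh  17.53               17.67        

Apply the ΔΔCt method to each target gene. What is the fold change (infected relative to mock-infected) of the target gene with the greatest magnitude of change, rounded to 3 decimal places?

Wnt8: ΔΔCt = (25.24−17.67) − (26.04−17.53) = 7.57 − 8.51 = -0.94; fold change = 2^0.94 = 1.919
Wnt3: ΔΔCt = (31.16−17.67) − (28.58−17.53) = 13.49 − 11.05 = 2.44; fold change = 2^-2.44 = 0.184
Ccn3: ΔΔCt = (27.42−17.67) − (28.75−17.53) = 9.75 − 11.22 = -1.47; fold change = 2^1.47 = 2.770
Wnt3 has the largest |ΔΔCt| = 2.44.

0.184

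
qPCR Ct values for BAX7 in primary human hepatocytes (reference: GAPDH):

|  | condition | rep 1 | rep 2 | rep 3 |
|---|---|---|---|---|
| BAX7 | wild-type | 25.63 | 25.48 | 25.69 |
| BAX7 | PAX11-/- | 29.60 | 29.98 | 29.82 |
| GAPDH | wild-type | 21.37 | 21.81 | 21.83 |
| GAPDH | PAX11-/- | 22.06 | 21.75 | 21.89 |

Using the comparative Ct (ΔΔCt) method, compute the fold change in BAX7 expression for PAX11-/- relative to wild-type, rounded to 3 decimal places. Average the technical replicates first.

0.064

Mean Ct: BAX7 wild-type 25.600; BAX7 PAX11-/- 29.800; GAPDH wild-type 21.670; GAPDH PAX11-/- 21.900
ΔCt(wild-type) = 25.600 − 21.670 = 3.930
ΔCt(PAX11-/-) = 29.800 − 21.900 = 7.900
ΔΔCt = 7.900 − 3.930 = 3.970
Fold change = 2^(−3.970) = 0.0638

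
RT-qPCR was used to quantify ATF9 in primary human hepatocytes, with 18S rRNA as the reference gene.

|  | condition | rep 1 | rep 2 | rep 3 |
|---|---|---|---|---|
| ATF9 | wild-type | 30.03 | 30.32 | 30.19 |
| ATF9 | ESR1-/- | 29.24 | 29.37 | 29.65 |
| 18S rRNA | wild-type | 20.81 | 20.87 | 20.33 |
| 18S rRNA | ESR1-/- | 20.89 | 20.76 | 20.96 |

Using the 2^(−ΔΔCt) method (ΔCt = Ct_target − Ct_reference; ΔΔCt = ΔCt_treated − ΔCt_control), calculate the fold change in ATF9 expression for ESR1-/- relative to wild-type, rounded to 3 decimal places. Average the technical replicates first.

1.945

Mean Ct: ATF9 wild-type 30.180; ATF9 ESR1-/- 29.420; 18S rRNA wild-type 20.670; 18S rRNA ESR1-/- 20.870
ΔCt(wild-type) = 30.180 − 20.670 = 9.510
ΔCt(ESR1-/-) = 29.420 − 20.870 = 8.550
ΔΔCt = 8.550 − 9.510 = -0.960
Fold change = 2^(−(-0.960)) = 2^0.960 = 1.9453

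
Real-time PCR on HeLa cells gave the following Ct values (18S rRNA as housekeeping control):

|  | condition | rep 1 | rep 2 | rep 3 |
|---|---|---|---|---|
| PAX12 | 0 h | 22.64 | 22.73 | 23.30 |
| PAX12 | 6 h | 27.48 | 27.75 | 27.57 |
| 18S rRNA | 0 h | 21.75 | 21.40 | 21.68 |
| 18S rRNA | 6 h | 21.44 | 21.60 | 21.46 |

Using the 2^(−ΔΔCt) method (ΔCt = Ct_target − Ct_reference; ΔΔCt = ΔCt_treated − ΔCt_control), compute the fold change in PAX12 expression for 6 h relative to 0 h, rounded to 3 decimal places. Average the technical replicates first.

Mean Ct: PAX12 0 h 22.890; PAX12 6 h 27.600; 18S rRNA 0 h 21.610; 18S rRNA 6 h 21.500
ΔCt(0 h) = 22.890 − 21.610 = 1.280
ΔCt(6 h) = 27.600 − 21.500 = 6.100
ΔΔCt = 6.100 − 1.280 = 4.820
Fold change = 2^(−4.820) = 0.0354

0.035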